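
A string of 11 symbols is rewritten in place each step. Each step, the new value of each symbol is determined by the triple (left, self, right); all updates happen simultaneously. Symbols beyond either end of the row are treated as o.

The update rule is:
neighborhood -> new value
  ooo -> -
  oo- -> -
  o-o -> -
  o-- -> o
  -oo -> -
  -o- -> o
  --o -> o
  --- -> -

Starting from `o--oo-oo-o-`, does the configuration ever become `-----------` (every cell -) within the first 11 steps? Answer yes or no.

no

-oo------o-
---o----oo-
o-ooo--o---
-----oooo-o
o---o------
-o-ooo----o
-o----o--o-
-oo--ooooo-
---oo------
o-o--o----o
--ooooo--o-
step 11 is --ooooo--o-, still not uniform -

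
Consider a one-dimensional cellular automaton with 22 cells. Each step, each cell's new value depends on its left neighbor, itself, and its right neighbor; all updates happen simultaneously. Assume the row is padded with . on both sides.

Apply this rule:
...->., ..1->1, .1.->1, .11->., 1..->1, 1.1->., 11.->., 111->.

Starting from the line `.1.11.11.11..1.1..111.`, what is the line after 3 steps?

11.........111.111...1
..1.......1.......1.11
.111.....111.....11...

.111.....111.....11...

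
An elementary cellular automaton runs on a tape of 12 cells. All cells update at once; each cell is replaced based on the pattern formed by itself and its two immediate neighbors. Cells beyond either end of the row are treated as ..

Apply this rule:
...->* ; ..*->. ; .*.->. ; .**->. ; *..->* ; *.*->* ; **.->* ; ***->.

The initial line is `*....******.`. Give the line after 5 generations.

.***......**
...******..*
**......**..
.******..***
......**...*

......**...*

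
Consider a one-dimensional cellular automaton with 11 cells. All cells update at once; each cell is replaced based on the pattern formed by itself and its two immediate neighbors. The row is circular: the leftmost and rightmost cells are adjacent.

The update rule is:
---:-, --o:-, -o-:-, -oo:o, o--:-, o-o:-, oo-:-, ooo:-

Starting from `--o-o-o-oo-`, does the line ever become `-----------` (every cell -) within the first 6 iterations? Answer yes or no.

--------o--
-----------
all cells are - at iteration 2

yes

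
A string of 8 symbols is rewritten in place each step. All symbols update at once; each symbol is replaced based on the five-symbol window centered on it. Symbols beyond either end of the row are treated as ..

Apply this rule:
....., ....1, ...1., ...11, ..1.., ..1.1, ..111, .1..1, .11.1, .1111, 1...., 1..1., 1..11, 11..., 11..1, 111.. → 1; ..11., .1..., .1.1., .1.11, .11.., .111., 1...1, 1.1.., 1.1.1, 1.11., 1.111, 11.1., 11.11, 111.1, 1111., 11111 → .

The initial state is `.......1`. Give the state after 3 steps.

11111111
11.....1
..111111

..111111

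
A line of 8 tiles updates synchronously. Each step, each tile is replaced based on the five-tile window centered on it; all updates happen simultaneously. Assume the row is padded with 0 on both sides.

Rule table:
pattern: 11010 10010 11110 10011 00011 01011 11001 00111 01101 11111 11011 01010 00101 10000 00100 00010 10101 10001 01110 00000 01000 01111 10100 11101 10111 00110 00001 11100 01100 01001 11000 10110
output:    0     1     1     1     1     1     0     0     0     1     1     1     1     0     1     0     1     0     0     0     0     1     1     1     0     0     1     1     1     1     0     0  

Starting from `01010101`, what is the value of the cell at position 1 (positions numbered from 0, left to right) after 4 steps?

0

01111111
10111111
11011111
00101111
position 1 holds 0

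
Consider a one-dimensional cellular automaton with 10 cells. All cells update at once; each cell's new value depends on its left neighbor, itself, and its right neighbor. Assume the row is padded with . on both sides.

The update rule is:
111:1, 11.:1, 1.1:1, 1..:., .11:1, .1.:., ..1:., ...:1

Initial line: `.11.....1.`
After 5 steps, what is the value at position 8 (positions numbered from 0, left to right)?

.11.111...
.111111.11
.111111111
.111111111  (fixed point — unchanged through step 5)
position 8 holds 1

1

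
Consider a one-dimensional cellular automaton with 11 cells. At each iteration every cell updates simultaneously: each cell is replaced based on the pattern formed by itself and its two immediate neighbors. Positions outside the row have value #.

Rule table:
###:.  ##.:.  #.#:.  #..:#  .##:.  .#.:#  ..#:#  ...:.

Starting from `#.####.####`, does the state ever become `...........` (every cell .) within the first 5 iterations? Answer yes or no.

yes

iteration 1: ...........
all cells are . at iteration 1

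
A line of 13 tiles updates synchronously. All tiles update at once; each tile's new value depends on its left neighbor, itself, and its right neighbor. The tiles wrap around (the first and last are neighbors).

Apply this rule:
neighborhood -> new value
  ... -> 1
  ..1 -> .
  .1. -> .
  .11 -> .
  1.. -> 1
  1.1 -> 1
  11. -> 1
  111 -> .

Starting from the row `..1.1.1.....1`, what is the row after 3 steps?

..1..1.11..11

1..1.1.1111..
.1..1.1...11.
..1..1.11..11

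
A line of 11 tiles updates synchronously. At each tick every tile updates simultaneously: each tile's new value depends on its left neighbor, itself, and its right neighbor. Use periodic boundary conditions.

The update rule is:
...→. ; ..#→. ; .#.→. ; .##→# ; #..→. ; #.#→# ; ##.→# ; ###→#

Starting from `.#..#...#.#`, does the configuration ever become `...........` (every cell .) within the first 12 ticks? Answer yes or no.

#........#.
..........#
...........
all cells are . at tick 3

yes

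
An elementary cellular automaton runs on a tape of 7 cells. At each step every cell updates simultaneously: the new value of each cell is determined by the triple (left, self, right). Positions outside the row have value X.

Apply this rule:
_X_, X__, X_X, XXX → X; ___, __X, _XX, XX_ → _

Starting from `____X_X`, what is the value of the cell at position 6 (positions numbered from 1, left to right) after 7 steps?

step 1: X___XX_
step 2: _X____X
step 3: XXX____
step 4: XX_X___
step 5: X_XXX__
step 6: _X_X_X_
step 7: XXXXXXX
position 6 holds X

X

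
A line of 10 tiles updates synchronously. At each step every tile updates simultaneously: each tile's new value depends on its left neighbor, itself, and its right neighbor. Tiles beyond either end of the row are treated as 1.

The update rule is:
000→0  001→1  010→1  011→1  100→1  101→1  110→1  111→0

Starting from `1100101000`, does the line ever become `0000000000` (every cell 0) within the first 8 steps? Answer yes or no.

0111111101
1100000111
0110001100
1111011111
0001110000
1011011001
1111111111
0000000000
all cells are 0 at step 8

yes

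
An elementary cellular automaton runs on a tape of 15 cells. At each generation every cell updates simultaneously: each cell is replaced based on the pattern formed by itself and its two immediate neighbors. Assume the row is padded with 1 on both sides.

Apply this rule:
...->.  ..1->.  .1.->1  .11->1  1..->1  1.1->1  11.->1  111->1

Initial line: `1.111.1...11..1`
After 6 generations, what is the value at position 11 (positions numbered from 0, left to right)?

generation 1: 11111111..111.1
generation 2: 111111111.11111
generation 3: 111111111111111
generation 4: 111111111111111  (fixed point — unchanged through generation 6)
position 11 holds 1

1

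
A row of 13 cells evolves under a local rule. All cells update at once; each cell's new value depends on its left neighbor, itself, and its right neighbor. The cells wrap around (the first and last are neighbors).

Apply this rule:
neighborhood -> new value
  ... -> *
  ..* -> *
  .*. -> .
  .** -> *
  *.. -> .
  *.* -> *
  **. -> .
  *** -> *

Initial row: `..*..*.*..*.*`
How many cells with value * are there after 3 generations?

5

.*..*.*..*.*.
*..*.*..*.*..
..*.*..*.*..*
count of *: 5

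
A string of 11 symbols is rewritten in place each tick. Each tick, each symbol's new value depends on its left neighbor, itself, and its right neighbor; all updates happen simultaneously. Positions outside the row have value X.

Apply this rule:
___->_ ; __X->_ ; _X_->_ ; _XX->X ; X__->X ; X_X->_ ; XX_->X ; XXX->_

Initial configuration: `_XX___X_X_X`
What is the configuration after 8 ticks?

tick 1: _XXX______X
tick 2: _X_XX_____X
tick 3: ___XXX____X
tick 4: X__X_XX___X
tick 5: XX___XXX__X
tick 6: _XX__X_XX_X
tick 7: _XXX___XX_X
tick 8: _X_XX__XX_X

_X_XX__XX_X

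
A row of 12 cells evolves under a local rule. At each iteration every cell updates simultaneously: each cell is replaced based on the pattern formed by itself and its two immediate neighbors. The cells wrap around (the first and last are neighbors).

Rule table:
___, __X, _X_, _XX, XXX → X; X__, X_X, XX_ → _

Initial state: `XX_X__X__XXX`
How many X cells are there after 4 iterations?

7

X__X_XX_XXXX
__XX_X__XXXX
_XX__X_XXXX_
XX__XX_XXX__
count of X: 7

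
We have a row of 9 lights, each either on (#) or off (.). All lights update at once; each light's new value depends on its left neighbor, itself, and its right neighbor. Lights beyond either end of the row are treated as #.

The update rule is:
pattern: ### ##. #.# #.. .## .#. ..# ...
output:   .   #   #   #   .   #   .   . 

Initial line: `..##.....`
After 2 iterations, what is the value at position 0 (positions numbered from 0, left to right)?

#..##....
##..##...
position 0 holds #

#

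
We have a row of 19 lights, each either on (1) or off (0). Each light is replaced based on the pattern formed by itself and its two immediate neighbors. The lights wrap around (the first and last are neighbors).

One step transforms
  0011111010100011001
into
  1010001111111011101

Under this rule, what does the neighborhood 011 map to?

At position 2 the neighborhood is 011; the next row has 1 there.

1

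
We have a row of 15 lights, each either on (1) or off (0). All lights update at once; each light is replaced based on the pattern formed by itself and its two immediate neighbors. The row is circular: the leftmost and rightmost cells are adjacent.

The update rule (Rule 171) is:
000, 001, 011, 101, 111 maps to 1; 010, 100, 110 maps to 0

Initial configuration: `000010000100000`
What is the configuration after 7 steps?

111001111111100

111100111001111
111001110011111
110011100111111
100111001111111
001110011111111
011100111111110
111001111111100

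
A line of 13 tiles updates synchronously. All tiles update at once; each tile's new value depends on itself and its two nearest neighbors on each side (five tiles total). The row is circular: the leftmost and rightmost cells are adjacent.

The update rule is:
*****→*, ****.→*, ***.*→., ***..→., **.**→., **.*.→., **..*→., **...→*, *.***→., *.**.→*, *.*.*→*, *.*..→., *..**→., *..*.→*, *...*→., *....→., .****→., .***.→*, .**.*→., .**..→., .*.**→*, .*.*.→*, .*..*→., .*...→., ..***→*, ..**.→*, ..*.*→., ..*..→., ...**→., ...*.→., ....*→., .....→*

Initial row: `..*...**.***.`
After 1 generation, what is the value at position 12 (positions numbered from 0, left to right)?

generation 1: ......*...*.*
position 12 holds *

*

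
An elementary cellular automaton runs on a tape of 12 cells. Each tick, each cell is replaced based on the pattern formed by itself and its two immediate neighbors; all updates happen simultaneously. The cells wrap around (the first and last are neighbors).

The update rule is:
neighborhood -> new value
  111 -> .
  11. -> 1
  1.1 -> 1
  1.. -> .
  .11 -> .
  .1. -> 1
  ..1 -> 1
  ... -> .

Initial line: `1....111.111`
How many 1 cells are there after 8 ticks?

tick 1: 1...1..11...
tick 2: 1..11.1.1..1
tick 3: 1.1.11111.1.
tick 4: 1111....1111
tick 5: ...1...1....
tick 6: ..11..11....
tick 7: .1.1.1.1....
tick 8: 11111111....
count of 1: 8

8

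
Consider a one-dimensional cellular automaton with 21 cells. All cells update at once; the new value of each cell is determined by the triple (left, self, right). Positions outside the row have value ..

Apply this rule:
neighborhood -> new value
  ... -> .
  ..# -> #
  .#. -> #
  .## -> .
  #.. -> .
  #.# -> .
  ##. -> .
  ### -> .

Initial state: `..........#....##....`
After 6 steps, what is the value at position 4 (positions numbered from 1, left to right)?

step 1: .........##...#......
step 2: ........#....##......
step 3: .......##...#........
step 4: ......#....##........
step 5: .....##...#..........
step 6: ....#....##..........
position 4 holds .

.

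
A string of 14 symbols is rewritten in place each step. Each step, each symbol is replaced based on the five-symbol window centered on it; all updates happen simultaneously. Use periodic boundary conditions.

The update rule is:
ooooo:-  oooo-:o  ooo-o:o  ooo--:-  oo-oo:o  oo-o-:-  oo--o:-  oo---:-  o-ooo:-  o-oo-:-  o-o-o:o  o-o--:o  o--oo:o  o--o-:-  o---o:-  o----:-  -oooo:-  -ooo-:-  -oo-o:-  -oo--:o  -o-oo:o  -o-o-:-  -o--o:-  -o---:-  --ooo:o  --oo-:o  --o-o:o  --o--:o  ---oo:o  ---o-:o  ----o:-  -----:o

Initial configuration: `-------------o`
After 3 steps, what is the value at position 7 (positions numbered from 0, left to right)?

step 1: --ooooooooo-oo
step 2: -oo------ooo-o
step 3: o-o--oo-oo-o-o
position 7 holds -

-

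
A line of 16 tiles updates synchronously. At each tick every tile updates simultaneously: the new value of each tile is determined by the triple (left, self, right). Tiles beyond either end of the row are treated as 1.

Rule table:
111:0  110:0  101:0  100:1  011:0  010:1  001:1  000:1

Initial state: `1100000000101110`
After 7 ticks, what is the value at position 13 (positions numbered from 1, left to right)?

0

0011111111100000
1100000000011111
0011111111100000  (repeats tick 1; period 2)
tick 7: 0011111111100000
position 13 holds 0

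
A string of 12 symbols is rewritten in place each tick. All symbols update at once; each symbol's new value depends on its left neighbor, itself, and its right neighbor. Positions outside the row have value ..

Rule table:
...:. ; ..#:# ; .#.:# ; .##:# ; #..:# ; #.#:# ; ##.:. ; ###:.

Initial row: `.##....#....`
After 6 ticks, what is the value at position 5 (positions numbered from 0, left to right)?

##.#..###...
#.#####..#..
###....####.
#..#..##...#
#######.#.##
#......####.
position 5 holds .

.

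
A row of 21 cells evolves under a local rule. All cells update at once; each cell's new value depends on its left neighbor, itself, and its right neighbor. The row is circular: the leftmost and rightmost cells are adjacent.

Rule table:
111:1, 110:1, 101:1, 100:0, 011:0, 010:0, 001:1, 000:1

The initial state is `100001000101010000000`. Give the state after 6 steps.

111101011010101010101

001110011010100111111
010110101101001011111
101011010110010101111
110101101010101010111
111010110101010101011
111101011010101010101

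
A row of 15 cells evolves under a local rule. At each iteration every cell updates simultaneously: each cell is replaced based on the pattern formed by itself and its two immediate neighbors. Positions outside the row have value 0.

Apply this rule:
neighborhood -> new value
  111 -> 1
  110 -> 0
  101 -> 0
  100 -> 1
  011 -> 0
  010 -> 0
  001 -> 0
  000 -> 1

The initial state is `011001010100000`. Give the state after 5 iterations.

010010011001111

000100000011111
110011111001110
001001110100101
100100100010000
010010011001111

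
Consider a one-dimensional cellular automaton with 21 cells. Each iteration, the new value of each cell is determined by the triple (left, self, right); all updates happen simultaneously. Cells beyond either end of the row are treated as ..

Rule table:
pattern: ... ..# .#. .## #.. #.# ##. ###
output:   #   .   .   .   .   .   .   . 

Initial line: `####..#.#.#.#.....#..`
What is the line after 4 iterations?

..............###...#
#############.....#..
..............###...#  (repeats iteration 1; period 2)
iteration 4: #############.....#..

#############.....#..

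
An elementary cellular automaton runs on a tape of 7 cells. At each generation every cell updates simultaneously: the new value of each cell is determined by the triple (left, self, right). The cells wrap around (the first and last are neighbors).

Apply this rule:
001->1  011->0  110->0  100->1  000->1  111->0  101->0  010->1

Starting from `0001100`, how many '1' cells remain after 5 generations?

1110011
0001100  (repeats generation 0; period 2)
generation 5: 1110011
count of 1: 5

5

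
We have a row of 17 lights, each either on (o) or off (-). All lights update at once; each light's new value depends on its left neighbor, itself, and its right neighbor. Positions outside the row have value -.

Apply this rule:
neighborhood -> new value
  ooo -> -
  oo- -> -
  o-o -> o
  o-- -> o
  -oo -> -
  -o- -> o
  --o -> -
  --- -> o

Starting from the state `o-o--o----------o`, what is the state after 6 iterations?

iteration 1: oooo-oooooooooo-o
iteration 2: ----o----------oo
iteration 3: ooo-oooooooooo---
iteration 4: ---o----------ooo
iteration 5: oo-oooooooooo----
iteration 6: --o----------oooo

--o----------oooo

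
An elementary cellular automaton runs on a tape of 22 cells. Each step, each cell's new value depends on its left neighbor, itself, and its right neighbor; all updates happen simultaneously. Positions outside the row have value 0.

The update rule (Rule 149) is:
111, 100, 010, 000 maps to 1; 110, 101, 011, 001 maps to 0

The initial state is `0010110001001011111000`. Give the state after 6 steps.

1100010001111000001110

1010001101101001110111
1011100000001100100010
1001011111100010111011
1101001111011010010000
0001100110000011011111
1100010001111000001110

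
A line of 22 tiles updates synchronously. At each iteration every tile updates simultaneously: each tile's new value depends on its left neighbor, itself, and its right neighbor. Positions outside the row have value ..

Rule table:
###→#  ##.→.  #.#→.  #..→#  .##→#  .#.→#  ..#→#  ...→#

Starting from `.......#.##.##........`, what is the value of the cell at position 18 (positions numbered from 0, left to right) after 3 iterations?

iteration 1: ########.#..#.########
iteration 2: #######..####.#######.
iteration 3: ######.#####..######.#
position 18 holds #

#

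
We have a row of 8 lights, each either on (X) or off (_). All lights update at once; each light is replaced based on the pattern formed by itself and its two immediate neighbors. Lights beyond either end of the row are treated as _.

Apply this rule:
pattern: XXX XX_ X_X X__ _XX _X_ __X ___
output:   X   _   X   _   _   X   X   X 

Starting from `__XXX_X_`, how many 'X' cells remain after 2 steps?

XX_X_XX_
__XXX___
count of X: 3

3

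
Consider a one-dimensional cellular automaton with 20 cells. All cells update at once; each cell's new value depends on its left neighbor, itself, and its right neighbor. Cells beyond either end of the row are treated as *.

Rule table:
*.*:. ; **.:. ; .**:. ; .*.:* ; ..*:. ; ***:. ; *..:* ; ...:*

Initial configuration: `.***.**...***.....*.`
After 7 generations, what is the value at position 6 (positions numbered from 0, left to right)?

.......**....****.*.
******...***......*.
......**....*****.*.
*****...***.......*.
.....**....******.*.
****...***........*.
....**....*******.*.
position 6 holds .

.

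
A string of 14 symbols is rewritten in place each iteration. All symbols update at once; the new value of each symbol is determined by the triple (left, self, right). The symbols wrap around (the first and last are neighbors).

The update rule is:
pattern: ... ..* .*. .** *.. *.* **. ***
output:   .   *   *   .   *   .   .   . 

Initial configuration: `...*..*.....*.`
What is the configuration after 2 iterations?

..******...***
**......*.*...

**......*.*...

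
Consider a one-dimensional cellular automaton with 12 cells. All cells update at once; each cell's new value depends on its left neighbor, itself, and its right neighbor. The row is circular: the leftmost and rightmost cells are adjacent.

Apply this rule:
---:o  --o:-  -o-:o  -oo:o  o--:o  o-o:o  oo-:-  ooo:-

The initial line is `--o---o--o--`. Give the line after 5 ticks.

o-------oo-o

o-ooo-oo-ooo
-oo--oo-oo--
-o-o-o-oo-oo
oooooooo-oo-
o-------oo-o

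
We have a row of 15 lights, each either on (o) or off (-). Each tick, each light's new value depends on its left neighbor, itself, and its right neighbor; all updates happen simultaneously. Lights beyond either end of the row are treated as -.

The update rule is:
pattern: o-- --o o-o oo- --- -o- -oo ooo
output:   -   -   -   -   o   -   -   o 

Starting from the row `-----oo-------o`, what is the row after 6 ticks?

--ooooo--------

oooo----ooooo--
-oo--oo--ooo--o
----------o----
ooooooooo---ooo
-ooooooo--o--o-
--ooooo--------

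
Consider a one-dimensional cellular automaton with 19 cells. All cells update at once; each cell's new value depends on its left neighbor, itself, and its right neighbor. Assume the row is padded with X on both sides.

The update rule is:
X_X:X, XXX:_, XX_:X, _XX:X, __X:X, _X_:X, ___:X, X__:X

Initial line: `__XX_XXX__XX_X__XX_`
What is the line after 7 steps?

XXXXXX_XXXXXXXXXXXX
_____XXX___________
XXXXXX_XXXXXXXXXXXX  (repeats step 1; period 2)
step 7: XXXXXX_XXXXXXXXXXXX

XXXXXX_XXXXXXXXXXXX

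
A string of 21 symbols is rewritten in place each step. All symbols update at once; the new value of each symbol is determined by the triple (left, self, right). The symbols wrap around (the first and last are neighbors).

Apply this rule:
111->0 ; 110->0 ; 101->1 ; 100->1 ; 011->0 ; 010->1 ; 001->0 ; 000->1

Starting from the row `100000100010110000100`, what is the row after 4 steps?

111110111011001110110
000001000100100001001
111101110110111101101
000010001001000010010

000010001001000010010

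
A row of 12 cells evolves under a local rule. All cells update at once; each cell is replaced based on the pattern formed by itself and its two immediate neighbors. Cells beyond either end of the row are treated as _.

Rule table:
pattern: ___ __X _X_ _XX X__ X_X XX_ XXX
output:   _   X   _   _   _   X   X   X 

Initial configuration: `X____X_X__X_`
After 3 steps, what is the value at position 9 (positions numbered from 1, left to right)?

____X_X__X__
___X_X__X___
__X_X__X____
position 9 holds _

_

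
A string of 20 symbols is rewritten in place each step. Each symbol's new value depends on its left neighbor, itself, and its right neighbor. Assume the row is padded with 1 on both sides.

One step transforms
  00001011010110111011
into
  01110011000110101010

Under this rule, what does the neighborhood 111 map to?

0

At position 15 the neighborhood is 111; the next row has 0 there.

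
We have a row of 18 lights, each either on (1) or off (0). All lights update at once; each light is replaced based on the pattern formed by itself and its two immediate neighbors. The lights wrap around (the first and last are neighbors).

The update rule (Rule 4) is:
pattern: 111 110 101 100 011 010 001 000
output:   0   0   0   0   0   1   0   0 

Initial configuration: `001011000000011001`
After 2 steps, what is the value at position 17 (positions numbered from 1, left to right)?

001000000000000001
001000000000000001
position 17 holds 0

0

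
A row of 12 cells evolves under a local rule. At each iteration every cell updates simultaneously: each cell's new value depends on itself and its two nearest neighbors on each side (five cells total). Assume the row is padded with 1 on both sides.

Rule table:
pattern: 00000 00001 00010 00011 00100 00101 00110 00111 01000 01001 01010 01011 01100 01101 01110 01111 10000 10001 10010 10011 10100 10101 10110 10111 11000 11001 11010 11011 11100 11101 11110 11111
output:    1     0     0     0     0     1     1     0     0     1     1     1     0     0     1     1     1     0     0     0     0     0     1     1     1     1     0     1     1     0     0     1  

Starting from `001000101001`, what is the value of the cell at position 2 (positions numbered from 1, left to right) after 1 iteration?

0

100000110100
position 2 holds 0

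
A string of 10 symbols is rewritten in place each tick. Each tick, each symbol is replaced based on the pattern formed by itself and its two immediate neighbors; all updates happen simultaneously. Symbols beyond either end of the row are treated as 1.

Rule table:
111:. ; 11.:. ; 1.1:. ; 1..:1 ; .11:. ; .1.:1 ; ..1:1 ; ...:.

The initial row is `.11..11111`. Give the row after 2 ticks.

1.1..1...1

...11.....
1.1..1...1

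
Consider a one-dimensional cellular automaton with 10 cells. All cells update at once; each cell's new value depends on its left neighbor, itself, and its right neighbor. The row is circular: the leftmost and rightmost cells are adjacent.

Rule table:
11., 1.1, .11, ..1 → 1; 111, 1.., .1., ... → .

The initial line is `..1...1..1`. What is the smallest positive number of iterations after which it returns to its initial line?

10

.1...1..1.
1...1..1..
...1..1..1
..1..1..1.
.1..1..1..
1..1..1...
..1..1...1
.1..1...1.
1..1...1..
..1...1..1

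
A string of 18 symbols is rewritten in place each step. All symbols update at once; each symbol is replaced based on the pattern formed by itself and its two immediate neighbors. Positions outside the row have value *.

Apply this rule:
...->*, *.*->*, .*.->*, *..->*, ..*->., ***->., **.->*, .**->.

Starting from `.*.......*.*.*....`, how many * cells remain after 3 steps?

********.********.
.......**.......**
******..*******...
count of *: 13

13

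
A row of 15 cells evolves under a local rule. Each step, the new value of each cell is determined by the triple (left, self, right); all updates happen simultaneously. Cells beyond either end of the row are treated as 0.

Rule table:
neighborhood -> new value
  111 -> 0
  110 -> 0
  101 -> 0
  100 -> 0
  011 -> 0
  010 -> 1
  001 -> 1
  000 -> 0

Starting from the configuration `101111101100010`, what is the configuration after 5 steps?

100000001100000

100000000000110
100000000001000
100000000011000
100000000100000
100000001100000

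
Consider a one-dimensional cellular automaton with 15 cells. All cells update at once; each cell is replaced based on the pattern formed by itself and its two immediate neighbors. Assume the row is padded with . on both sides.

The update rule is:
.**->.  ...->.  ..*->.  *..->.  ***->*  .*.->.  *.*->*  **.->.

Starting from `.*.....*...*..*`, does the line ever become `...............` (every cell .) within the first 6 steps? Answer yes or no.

step 1: ...............
all cells are . at step 1

yes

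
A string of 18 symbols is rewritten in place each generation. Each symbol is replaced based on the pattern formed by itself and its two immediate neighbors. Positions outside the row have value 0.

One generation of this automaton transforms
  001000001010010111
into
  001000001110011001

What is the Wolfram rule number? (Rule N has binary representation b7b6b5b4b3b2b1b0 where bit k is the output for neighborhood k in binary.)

position 16: 111 → 0  (bit 7 = 0)
position 17: 110 → 1  (bit 6 = 1)
position 9: 101 → 1  (bit 5 = 1)
position 3: 100 → 0  (bit 4 = 0)
position 15: 011 → 0  (bit 3 = 0)
position 2: 010 → 1  (bit 2 = 1)
position 1: 001 → 0  (bit 1 = 0)
position 0: 000 → 0  (bit 0 = 0)
bits b7..b0 = 01100100 = 100

100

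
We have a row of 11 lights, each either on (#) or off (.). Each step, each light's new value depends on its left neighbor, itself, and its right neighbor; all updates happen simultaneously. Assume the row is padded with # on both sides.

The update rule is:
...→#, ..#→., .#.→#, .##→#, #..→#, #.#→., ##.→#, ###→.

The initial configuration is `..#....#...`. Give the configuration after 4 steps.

#.##.#.#.#.

step 1: #.####.###.
step 2: #.#..#.#.#.
step 3: #.##.#.#.#.
step 4: #.##.#.#.#.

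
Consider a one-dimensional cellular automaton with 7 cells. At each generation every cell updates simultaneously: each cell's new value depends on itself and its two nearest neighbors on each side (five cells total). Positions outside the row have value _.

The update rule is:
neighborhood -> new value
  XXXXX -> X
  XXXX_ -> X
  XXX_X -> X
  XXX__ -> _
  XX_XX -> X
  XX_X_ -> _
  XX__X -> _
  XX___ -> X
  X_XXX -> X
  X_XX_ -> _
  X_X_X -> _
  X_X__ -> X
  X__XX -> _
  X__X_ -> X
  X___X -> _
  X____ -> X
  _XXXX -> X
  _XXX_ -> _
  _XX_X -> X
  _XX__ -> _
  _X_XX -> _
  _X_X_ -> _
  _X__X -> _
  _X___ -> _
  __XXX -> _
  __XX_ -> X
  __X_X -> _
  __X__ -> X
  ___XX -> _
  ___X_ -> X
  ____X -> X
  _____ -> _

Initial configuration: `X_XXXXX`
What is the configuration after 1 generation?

__XXXX_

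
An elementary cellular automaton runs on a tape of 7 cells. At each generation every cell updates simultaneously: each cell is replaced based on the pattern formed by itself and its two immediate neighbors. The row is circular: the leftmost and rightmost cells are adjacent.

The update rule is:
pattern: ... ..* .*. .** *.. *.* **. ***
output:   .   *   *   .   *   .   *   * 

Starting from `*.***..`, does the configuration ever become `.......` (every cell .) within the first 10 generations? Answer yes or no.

no

*..****
***.***
***..**
*****.*
*****..
.******
..*****
**.****
**..***
****.**
generation 10 is ****.**, still not uniform .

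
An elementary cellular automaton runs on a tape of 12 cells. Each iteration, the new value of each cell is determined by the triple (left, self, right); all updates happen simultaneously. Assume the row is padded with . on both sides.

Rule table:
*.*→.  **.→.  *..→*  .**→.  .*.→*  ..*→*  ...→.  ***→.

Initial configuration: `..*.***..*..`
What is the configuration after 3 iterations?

********..**

.**....****.
*..*..*....*
********..**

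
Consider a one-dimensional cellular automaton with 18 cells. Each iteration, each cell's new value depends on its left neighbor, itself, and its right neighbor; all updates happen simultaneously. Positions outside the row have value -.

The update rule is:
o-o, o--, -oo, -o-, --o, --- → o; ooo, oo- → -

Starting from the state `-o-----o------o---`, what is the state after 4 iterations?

oooooooooooooooooo
o-----------------
oooooooooooooooooo  (repeats iteration 1; period 2)
iteration 4: o-----------------

o-----------------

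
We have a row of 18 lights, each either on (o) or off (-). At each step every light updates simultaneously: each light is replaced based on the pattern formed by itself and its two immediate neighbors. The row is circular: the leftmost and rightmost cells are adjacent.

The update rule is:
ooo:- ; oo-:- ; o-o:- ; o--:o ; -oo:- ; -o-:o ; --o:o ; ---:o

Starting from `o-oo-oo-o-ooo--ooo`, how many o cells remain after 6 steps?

16

step 1: --------o----oo---
step 2: ooooooooooooo--ooo
step 3: -------------oo---
step 4: ooooooooooooo--ooo  (repeats step 2; period 2)
step 6: ooooooooooooo--ooo
count of o: 16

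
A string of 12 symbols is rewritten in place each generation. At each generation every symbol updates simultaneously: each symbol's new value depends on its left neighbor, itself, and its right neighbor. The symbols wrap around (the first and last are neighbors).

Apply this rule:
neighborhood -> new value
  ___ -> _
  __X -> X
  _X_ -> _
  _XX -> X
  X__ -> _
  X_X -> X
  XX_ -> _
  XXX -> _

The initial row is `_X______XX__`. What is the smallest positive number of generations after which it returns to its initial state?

generation 1: X______XX___
generation 2: ______XX___X
generation 3: _____XX___X_
generation 4: ____XX___X__
generation 5: ___XX___X___
generation 6: __XX___X____
generation 7: _XX___X_____
generation 8: XX___X______
generation 9: X___X______X
generation 10: ___X______XX
generation 11: __X______XX_
generation 12: _X______XX__

12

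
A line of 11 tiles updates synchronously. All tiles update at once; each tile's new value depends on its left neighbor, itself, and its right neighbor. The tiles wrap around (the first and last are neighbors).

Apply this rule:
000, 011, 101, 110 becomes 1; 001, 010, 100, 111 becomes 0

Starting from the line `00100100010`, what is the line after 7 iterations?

01111110000

10000001000
00111100010
10100101000
01000010010
00011000000
11011011111
01111110000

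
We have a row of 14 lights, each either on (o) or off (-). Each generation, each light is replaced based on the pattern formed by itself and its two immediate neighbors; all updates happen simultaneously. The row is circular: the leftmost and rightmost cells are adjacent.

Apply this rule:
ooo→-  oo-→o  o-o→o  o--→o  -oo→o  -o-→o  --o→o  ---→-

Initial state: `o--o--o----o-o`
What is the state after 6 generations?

o--oooo----ooo

generation 1: oooooooo--oooo
generation 2: -------oooo---
generation 3: ------oo--oo--
generation 4: -----oooooooo-
generation 5: ----oo------oo
generation 6: o--oooo----ooo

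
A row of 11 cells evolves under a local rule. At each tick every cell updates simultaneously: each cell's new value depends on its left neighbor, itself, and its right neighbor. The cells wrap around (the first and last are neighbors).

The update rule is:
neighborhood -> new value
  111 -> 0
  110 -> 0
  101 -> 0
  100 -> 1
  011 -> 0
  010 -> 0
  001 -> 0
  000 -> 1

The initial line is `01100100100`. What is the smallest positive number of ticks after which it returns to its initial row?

00010010011
11001001000
00100100110
10010010001
01001001100
00100100011
10010011000
01001000110
00100110001
10010001100
01001100010
00100011001
10011000100
01000110010
00110001001
10001100100
01100010010
00011001001
11000100100
00110010010
10001001001
01100100100

22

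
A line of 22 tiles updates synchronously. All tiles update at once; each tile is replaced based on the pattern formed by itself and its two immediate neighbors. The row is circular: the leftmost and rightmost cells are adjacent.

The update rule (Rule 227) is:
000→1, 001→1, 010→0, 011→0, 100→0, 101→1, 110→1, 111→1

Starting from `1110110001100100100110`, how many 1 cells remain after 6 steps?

0111010110101001001011
1011101011010010010101
1101110101100100101010
0110111010101001010101
1011011101010010101010
0101101110100101010101
count of 1: 12

12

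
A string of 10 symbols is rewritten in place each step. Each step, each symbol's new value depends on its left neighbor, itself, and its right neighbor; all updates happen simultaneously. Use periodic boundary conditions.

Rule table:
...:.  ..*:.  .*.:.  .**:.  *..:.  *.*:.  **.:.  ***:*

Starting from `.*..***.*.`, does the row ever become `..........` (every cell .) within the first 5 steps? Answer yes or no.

yes

step 1: .....*....
step 2: ..........
all cells are . at step 2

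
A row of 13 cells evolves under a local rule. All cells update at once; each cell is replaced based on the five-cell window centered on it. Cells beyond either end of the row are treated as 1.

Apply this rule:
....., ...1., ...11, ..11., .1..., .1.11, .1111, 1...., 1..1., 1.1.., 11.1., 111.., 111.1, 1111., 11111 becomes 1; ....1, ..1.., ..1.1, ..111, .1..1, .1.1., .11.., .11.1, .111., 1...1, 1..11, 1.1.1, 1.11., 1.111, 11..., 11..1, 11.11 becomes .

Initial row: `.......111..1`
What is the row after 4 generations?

.1111.1..1...
..11111.1.1.1
...11111...1.
..1.1111..1.1

..1.1111..1.1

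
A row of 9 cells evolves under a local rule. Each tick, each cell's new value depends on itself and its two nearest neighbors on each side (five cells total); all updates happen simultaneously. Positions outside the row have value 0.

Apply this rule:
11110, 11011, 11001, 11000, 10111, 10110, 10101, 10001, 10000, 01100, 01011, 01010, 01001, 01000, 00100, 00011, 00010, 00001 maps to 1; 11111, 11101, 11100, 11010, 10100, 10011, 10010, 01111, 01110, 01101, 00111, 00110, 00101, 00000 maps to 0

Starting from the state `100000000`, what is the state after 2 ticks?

tick 1: 111000000
tick 2: 000110000

000110000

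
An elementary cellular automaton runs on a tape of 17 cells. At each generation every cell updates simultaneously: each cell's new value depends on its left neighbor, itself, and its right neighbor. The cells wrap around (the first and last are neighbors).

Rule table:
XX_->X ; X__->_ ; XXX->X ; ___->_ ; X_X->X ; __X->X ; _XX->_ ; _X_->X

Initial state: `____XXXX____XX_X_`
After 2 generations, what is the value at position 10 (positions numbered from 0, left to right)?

X

generation 1: ___X_XXX___X_XXX_
generation 2: __XXX_XX__XXX_XX_
position 10 holds X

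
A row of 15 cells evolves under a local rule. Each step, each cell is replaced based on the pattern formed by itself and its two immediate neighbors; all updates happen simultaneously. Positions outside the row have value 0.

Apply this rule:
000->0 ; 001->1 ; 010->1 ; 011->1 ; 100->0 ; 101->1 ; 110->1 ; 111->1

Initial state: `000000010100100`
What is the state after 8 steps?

step 1: 000000111101100
step 2: 000001111111100
step 3: 000011111111100
step 4: 000111111111100
step 5: 001111111111100
step 6: 011111111111100
step 7: 111111111111100
step 8: 111111111111100

111111111111100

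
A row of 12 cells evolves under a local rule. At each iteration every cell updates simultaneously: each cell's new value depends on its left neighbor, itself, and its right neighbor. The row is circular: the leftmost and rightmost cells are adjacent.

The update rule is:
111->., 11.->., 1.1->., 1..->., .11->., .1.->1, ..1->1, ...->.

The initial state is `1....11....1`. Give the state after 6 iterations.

1....11....1

iteration 1: ....1.....1.
iteration 2: ...11....11.
iteration 3: ..1.....1...
iteration 4: .11....11...
iteration 5: 1.....1.....
iteration 6: 1....11....1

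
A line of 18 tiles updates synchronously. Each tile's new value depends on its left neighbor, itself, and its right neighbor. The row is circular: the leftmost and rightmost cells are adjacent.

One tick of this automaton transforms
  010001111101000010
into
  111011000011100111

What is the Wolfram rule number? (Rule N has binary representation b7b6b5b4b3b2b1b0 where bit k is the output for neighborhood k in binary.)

position 6: 111 → 0  (bit 7 = 0)
position 9: 110 → 0  (bit 6 = 0)
position 10: 101 → 1  (bit 5 = 1)
position 2: 100 → 1  (bit 4 = 1)
position 5: 011 → 1  (bit 3 = 1)
position 1: 010 → 1  (bit 2 = 1)
position 0: 001 → 1  (bit 1 = 1)
position 3: 000 → 0  (bit 0 = 0)
bits b7..b0 = 00111110 = 62

62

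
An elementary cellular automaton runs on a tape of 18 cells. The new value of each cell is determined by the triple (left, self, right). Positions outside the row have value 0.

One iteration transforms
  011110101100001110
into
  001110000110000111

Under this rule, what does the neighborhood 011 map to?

0

At position 1 the neighborhood is 011; the next row has 0 there.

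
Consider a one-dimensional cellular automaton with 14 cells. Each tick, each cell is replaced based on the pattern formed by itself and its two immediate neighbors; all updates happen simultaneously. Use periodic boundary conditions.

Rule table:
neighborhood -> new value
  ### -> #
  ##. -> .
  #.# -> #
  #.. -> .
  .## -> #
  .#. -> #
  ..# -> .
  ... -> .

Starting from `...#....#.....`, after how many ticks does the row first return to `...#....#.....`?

...#....#.....

1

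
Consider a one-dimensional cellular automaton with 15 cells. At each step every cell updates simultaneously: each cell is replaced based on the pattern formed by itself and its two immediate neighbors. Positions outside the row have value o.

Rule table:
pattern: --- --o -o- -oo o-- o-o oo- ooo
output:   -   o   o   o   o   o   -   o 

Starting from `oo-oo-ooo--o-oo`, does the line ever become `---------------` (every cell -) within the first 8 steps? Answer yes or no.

no

o-oo-ooo-oooooo
-oo-ooo-ooooooo
oo-ooo-oooooooo
o-ooo-ooooooooo
-ooo-oooooooooo
ooo-ooooooooooo
oo-oooooooooooo
o-ooooooooooooo
step 8 is o-ooooooooooooo, still not uniform -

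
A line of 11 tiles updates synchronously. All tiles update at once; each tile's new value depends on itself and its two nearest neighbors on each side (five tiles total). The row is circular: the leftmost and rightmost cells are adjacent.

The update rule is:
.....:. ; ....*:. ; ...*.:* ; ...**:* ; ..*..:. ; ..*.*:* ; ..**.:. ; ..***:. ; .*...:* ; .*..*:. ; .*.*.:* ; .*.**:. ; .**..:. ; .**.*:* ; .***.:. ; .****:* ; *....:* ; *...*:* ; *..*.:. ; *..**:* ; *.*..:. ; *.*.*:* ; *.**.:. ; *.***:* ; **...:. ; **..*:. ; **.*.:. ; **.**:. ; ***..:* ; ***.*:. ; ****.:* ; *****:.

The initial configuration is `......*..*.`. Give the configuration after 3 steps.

*****..*..*

*....*....*
..*.*.**.*.
*****..*..*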